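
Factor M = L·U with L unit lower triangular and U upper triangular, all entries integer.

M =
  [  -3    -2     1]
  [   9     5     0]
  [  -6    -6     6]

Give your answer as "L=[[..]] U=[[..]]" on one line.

  row1 -= -3·row0 → [0,-1,3]
  row2 -= 2·row0 → [0,-2,4]
  row2 -= 2·row1 → [0,0,-2]

L=[[1,0,0],[-3,1,0],[2,2,1]] U=[[-3,-2,1],[0,-1,3],[0,0,-2]]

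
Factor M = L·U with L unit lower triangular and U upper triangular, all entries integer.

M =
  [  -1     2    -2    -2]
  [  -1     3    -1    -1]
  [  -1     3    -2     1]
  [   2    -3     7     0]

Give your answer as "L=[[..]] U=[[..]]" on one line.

  r1 -= 1·r0 → [0,1,1,1]
  r2 -= 1·r0 → [0,1,0,3]
  r3 -= -2·r0 → [0,1,3,-4]
  r2 -= 1·r1 → [0,0,-1,2]
  r3 -= 1·r1 → [0,0,2,-5]
  r3 -= -2·r2 → [0,0,0,-1]

L=[[1,0,0,0],[1,1,0,0],[1,1,1,0],[-2,1,-2,1]] U=[[-1,2,-2,-2],[0,1,1,1],[0,0,-1,2],[0,0,0,-1]]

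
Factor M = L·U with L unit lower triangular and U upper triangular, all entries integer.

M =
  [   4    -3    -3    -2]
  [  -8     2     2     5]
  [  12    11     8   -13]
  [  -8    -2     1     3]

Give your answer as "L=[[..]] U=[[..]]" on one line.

  r1 -= -2·r0 → [0,-4,-4,1]
  r2 -= 3·r0 → [0,20,17,-7]
  r3 -= -2·r0 → [0,-8,-5,-1]
  r2 -= -5·r1 → [0,0,-3,-2]
  r3 -= 2·r1 → [0,0,3,-3]
  r3 -= -1·r2 → [0,0,0,-5]

L=[[1,0,0,0],[-2,1,0,0],[3,-5,1,0],[-2,2,-1,1]] U=[[4,-3,-3,-2],[0,-4,-4,1],[0,0,-3,-2],[0,0,0,-5]]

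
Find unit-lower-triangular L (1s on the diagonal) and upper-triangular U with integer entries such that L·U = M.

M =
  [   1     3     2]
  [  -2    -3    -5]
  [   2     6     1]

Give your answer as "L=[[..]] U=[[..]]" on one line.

  R1 -= -2·R0 → [0,3,-1]
  R2 -= 2·R0 → [0,0,-3]
  R2 -= 0·R1 → [0,0,-3]

L=[[1,0,0],[-2,1,0],[2,0,1]] U=[[1,3,2],[0,3,-1],[0,0,-3]]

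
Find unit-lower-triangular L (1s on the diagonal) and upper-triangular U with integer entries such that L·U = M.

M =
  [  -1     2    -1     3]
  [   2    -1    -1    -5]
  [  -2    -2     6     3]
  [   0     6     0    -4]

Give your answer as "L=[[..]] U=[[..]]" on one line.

  R1 -= -2·R0 → [0,3,-3,1]
  R2 -= 2·R0 → [0,-6,8,-3]
  R3 -= 0·R0 → [0,6,0,-4]
  R2 -= -2·R1 → [0,0,2,-1]
  R3 -= 2·R1 → [0,0,6,-6]
  R3 -= 3·R2 → [0,0,0,-3]

L=[[1,0,0,0],[-2,1,0,0],[2,-2,1,0],[0,2,3,1]] U=[[-1,2,-1,3],[0,3,-3,1],[0,0,2,-1],[0,0,0,-3]]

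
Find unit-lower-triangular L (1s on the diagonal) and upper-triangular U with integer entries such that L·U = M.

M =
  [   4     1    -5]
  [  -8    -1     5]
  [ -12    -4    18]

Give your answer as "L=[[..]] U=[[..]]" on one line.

  row1 -= -2·row0 → [0,1,-5]
  row2 -= -3·row0 → [0,-1,3]
  row2 -= -1·row1 → [0,0,-2]

L=[[1,0,0],[-2,1,0],[-3,-1,1]] U=[[4,1,-5],[0,1,-5],[0,0,-2]]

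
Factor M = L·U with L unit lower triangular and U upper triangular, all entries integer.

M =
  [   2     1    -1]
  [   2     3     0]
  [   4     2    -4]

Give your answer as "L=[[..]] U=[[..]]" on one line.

  row1 -= 1·row0 → [0,2,1]
  row2 -= 2·row0 → [0,0,-2]
  row2 -= 0·row1 → [0,0,-2]

L=[[1,0,0],[1,1,0],[2,0,1]] U=[[2,1,-1],[0,2,1],[0,0,-2]]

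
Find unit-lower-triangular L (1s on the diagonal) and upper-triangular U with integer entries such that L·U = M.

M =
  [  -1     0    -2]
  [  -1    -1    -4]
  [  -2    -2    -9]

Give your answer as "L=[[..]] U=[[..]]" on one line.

  R1 -= 1·R0 → [0,-1,-2]
  R2 -= 2·R0 → [0,-2,-5]
  R2 -= 2·R1 → [0,0,-1]

L=[[1,0,0],[1,1,0],[2,2,1]] U=[[-1,0,-2],[0,-1,-2],[0,0,-1]]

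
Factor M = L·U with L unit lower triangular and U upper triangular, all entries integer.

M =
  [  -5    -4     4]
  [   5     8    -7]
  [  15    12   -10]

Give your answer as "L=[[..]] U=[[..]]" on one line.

L=[[1,0,0],[-1,1,0],[-3,0,1]] U=[[-5,-4,4],[0,4,-3],[0,0,2]]

  r1 -= -1·r0 → [0,4,-3]
  r2 -= -3·r0 → [0,0,2]
  r2 -= 0·r1 → [0,0,2]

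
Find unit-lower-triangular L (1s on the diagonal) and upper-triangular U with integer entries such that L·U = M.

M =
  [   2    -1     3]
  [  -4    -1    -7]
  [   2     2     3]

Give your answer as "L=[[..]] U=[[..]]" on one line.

L=[[1,0,0],[-2,1,0],[1,-1,1]] U=[[2,-1,3],[0,-3,-1],[0,0,-1]]

  R1 -= -2·R0 → [0,-3,-1]
  R2 -= 1·R0 → [0,3,0]
  R2 -= -1·R1 → [0,0,-1]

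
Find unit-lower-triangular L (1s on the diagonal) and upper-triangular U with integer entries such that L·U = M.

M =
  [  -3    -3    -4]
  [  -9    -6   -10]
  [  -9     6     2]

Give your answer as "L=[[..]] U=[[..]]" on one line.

  row1 -= 3·row0 → [0,3,2]
  row2 -= 3·row0 → [0,15,14]
  row2 -= 5·row1 → [0,0,4]

L=[[1,0,0],[3,1,0],[3,5,1]] U=[[-3,-3,-4],[0,3,2],[0,0,4]]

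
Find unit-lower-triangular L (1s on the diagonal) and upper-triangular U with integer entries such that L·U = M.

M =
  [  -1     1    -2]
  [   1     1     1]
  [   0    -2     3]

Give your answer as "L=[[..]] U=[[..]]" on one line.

  r1 -= -1·r0 → [0,2,-1]
  r2 -= 0·r0 → [0,-2,3]
  r2 -= -1·r1 → [0,0,2]

L=[[1,0,0],[-1,1,0],[0,-1,1]] U=[[-1,1,-2],[0,2,-1],[0,0,2]]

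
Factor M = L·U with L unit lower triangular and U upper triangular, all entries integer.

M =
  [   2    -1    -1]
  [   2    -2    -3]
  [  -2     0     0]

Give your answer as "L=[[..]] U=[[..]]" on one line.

L=[[1,0,0],[1,1,0],[-1,1,1]] U=[[2,-1,-1],[0,-1,-2],[0,0,1]]

  R1 -= 1·R0 → [0,-1,-2]
  R2 -= -1·R0 → [0,-1,-1]
  R2 -= 1·R1 → [0,0,1]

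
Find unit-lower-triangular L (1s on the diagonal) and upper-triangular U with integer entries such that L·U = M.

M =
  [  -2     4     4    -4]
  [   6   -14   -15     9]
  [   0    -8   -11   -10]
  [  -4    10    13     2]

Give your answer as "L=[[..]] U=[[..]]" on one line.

L=[[1,0,0,0],[-3,1,0,0],[0,4,1,0],[2,-1,2,1]] U=[[-2,4,4,-4],[0,-2,-3,-3],[0,0,1,2],[0,0,0,3]]

  R1 -= -3·R0 → [0,-2,-3,-3]
  R2 -= 0·R0 → [0,-8,-11,-10]
  R3 -= 2·R0 → [0,2,5,10]
  R2 -= 4·R1 → [0,0,1,2]
  R3 -= -1·R1 → [0,0,2,7]
  R3 -= 2·R2 → [0,0,0,3]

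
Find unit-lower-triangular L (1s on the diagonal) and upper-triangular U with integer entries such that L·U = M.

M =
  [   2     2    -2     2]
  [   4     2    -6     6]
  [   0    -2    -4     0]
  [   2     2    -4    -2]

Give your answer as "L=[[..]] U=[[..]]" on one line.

L=[[1,0,0,0],[2,1,0,0],[0,1,1,0],[1,0,1,1]] U=[[2,2,-2,2],[0,-2,-2,2],[0,0,-2,-2],[0,0,0,-2]]

  R1 -= 2·R0 → [0,-2,-2,2]
  R2 -= 0·R0 → [0,-2,-4,0]
  R3 -= 1·R0 → [0,0,-2,-4]
  R2 -= 1·R1 → [0,0,-2,-2]
  R3 -= 0·R1 → [0,0,-2,-4]
  R3 -= 1·R2 → [0,0,0,-2]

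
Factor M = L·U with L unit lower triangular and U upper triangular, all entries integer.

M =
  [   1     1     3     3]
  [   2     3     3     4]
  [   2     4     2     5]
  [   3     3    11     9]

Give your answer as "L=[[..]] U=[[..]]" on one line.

  r1 -= 2·r0 → [0,1,-3,-2]
  r2 -= 2·r0 → [0,2,-4,-1]
  r3 -= 3·r0 → [0,0,2,0]
  r2 -= 2·r1 → [0,0,2,3]
  r3 -= 0·r1 → [0,0,2,0]
  r3 -= 1·r2 → [0,0,0,-3]

L=[[1,0,0,0],[2,1,0,0],[2,2,1,0],[3,0,1,1]] U=[[1,1,3,3],[0,1,-3,-2],[0,0,2,3],[0,0,0,-3]]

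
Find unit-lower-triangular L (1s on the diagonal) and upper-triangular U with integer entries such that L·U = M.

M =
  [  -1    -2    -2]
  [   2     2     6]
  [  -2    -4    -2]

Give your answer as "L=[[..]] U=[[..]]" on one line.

  row1 -= -2·row0 → [0,-2,2]
  row2 -= 2·row0 → [0,0,2]
  row2 -= 0·row1 → [0,0,2]

L=[[1,0,0],[-2,1,0],[2,0,1]] U=[[-1,-2,-2],[0,-2,2],[0,0,2]]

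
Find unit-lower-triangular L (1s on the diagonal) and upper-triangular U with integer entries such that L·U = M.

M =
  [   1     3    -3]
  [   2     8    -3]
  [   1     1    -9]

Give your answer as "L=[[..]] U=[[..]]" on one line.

L=[[1,0,0],[2,1,0],[1,-1,1]] U=[[1,3,-3],[0,2,3],[0,0,-3]]

  r1 -= 2·r0 → [0,2,3]
  r2 -= 1·r0 → [0,-2,-6]
  r2 -= -1·r1 → [0,0,-3]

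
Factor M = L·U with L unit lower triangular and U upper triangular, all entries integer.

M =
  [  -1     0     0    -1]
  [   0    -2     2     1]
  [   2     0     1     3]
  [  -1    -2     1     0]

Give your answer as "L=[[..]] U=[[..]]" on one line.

  R1 -= 0·R0 → [0,-2,2,1]
  R2 -= -2·R0 → [0,0,1,1]
  R3 -= 1·R0 → [0,-2,1,1]
  R2 -= 0·R1 → [0,0,1,1]
  R3 -= 1·R1 → [0,0,-1,0]
  R3 -= -1·R2 → [0,0,0,1]

L=[[1,0,0,0],[0,1,0,0],[-2,0,1,0],[1,1,-1,1]] U=[[-1,0,0,-1],[0,-2,2,1],[0,0,1,1],[0,0,0,1]]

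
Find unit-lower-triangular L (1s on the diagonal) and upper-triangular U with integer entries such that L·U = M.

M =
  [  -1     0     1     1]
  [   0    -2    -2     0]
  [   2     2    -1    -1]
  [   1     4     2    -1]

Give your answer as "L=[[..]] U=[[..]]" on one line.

L=[[1,0,0,0],[0,1,0,0],[-2,-1,1,0],[-1,-2,1,1]] U=[[-1,0,1,1],[0,-2,-2,0],[0,0,-1,1],[0,0,0,-1]]

  r1 -= 0·r0 → [0,-2,-2,0]
  r2 -= -2·r0 → [0,2,1,1]
  r3 -= -1·r0 → [0,4,3,0]
  r2 -= -1·r1 → [0,0,-1,1]
  r3 -= -2·r1 → [0,0,-1,0]
  r3 -= 1·r2 → [0,0,0,-1]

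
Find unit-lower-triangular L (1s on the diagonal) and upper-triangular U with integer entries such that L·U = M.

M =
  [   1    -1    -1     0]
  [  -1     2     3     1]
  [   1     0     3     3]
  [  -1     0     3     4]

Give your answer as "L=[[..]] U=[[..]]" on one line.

L=[[1,0,0,0],[-1,1,0,0],[1,1,1,0],[-1,-1,2,1]] U=[[1,-1,-1,0],[0,1,2,1],[0,0,2,2],[0,0,0,1]]

  r1 -= -1·r0 → [0,1,2,1]
  r2 -= 1·r0 → [0,1,4,3]
  r3 -= -1·r0 → [0,-1,2,4]
  r2 -= 1·r1 → [0,0,2,2]
  r3 -= -1·r1 → [0,0,4,5]
  r3 -= 2·r2 → [0,0,0,1]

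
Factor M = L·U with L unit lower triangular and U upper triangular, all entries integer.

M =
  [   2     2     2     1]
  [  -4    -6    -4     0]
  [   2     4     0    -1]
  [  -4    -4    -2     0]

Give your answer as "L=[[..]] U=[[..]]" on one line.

L=[[1,0,0,0],[-2,1,0,0],[1,-1,1,0],[-2,0,-1,1]] U=[[2,2,2,1],[0,-2,0,2],[0,0,-2,0],[0,0,0,2]]

  r1 -= -2·r0 → [0,-2,0,2]
  r2 -= 1·r0 → [0,2,-2,-2]
  r3 -= -2·r0 → [0,0,2,2]
  r2 -= -1·r1 → [0,0,-2,0]
  r3 -= 0·r1 → [0,0,2,2]
  r3 -= -1·r2 → [0,0,0,2]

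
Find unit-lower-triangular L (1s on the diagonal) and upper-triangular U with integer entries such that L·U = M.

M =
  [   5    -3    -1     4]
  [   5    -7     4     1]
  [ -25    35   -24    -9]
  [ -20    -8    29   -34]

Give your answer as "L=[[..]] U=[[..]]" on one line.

  r1 -= 1·r0 → [0,-4,5,-3]
  r2 -= -5·r0 → [0,20,-29,11]
  r3 -= -4·r0 → [0,-20,25,-18]
  r2 -= -5·r1 → [0,0,-4,-4]
  r3 -= 5·r1 → [0,0,0,-3]
  r3 -= 0·r2 → [0,0,0,-3]

L=[[1,0,0,0],[1,1,0,0],[-5,-5,1,0],[-4,5,0,1]] U=[[5,-3,-1,4],[0,-4,5,-3],[0,0,-4,-4],[0,0,0,-3]]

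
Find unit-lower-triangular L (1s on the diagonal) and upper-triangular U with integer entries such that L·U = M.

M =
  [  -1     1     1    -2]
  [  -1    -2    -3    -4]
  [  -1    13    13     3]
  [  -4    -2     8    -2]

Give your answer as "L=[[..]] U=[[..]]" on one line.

L=[[1,0,0,0],[1,1,0,0],[1,-4,1,0],[4,2,-3,1]] U=[[-1,1,1,-2],[0,-3,-4,-2],[0,0,-4,-3],[0,0,0,1]]

  row1 -= 1·row0 → [0,-3,-4,-2]
  row2 -= 1·row0 → [0,12,12,5]
  row3 -= 4·row0 → [0,-6,4,6]
  row2 -= -4·row1 → [0,0,-4,-3]
  row3 -= 2·row1 → [0,0,12,10]
  row3 -= -3·row2 → [0,0,0,1]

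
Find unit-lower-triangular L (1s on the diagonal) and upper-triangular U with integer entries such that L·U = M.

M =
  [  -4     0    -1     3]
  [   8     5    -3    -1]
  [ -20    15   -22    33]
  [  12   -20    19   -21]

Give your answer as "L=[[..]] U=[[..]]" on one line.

L=[[1,0,0,0],[-2,1,0,0],[5,3,1,0],[-3,-4,2,1]] U=[[-4,0,-1,3],[0,5,-5,5],[0,0,-2,3],[0,0,0,2]]

  r1 -= -2·r0 → [0,5,-5,5]
  r2 -= 5·r0 → [0,15,-17,18]
  r3 -= -3·r0 → [0,-20,16,-12]
  r2 -= 3·r1 → [0,0,-2,3]
  r3 -= -4·r1 → [0,0,-4,8]
  r3 -= 2·r2 → [0,0,0,2]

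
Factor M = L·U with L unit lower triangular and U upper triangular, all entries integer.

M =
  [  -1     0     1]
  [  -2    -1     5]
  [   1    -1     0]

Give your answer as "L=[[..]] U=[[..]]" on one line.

  row1 -= 2·row0 → [0,-1,3]
  row2 -= -1·row0 → [0,-1,1]
  row2 -= 1·row1 → [0,0,-2]

L=[[1,0,0],[2,1,0],[-1,1,1]] U=[[-1,0,1],[0,-1,3],[0,0,-2]]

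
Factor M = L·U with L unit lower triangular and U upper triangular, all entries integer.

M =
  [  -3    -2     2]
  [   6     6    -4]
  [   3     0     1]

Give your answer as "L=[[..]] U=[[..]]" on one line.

  r1 -= -2·r0 → [0,2,0]
  r2 -= -1·r0 → [0,-2,3]
  r2 -= -1·r1 → [0,0,3]

L=[[1,0,0],[-2,1,0],[-1,-1,1]] U=[[-3,-2,2],[0,2,0],[0,0,3]]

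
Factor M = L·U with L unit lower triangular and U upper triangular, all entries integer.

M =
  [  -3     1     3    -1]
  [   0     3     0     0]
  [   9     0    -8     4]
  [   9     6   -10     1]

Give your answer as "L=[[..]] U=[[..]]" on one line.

L=[[1,0,0,0],[0,1,0,0],[-3,1,1,0],[-3,3,-1,1]] U=[[-3,1,3,-1],[0,3,0,0],[0,0,1,1],[0,0,0,-1]]

  r1 -= 0·r0 → [0,3,0,0]
  r2 -= -3·r0 → [0,3,1,1]
  r3 -= -3·r0 → [0,9,-1,-2]
  r2 -= 1·r1 → [0,0,1,1]
  r3 -= 3·r1 → [0,0,-1,-2]
  r3 -= -1·r2 → [0,0,0,-1]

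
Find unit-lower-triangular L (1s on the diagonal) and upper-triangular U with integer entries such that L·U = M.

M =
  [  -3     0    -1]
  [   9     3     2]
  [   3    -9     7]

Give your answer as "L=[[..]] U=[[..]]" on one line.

  r1 -= -3·r0 → [0,3,-1]
  r2 -= -1·r0 → [0,-9,6]
  r2 -= -3·r1 → [0,0,3]

L=[[1,0,0],[-3,1,0],[-1,-3,1]] U=[[-3,0,-1],[0,3,-1],[0,0,3]]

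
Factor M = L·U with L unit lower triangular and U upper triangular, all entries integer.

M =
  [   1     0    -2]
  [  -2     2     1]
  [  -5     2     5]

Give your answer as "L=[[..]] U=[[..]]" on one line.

  row1 -= -2·row0 → [0,2,-3]
  row2 -= -5·row0 → [0,2,-5]
  row2 -= 1·row1 → [0,0,-2]

L=[[1,0,0],[-2,1,0],[-5,1,1]] U=[[1,0,-2],[0,2,-3],[0,0,-2]]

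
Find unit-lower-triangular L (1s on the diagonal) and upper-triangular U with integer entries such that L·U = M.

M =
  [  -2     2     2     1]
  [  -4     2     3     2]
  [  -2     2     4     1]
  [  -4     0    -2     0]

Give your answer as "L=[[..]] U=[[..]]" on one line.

L=[[1,0,0,0],[2,1,0,0],[1,0,1,0],[2,2,-2,1]] U=[[-2,2,2,1],[0,-2,-1,0],[0,0,2,0],[0,0,0,-2]]

  r1 -= 2·r0 → [0,-2,-1,0]
  r2 -= 1·r0 → [0,0,2,0]
  r3 -= 2·r0 → [0,-4,-6,-2]
  r2 -= 0·r1 → [0,0,2,0]
  r3 -= 2·r1 → [0,0,-4,-2]
  r3 -= -2·r2 → [0,0,0,-2]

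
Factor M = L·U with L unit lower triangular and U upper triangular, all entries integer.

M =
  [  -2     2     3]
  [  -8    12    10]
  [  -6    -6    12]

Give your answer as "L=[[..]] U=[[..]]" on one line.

  r1 -= 4·r0 → [0,4,-2]
  r2 -= 3·r0 → [0,-12,3]
  r2 -= -3·r1 → [0,0,-3]

L=[[1,0,0],[4,1,0],[3,-3,1]] U=[[-2,2,3],[0,4,-2],[0,0,-3]]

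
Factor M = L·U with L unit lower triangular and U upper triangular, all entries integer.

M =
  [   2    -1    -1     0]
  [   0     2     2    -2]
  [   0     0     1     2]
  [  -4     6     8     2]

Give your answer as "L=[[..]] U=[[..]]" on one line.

L=[[1,0,0,0],[0,1,0,0],[0,0,1,0],[-2,2,2,1]] U=[[2,-1,-1,0],[0,2,2,-2],[0,0,1,2],[0,0,0,2]]

  R1 -= 0·R0 → [0,2,2,-2]
  R2 -= 0·R0 → [0,0,1,2]
  R3 -= -2·R0 → [0,4,6,2]
  R2 -= 0·R1 → [0,0,1,2]
  R3 -= 2·R1 → [0,0,2,6]
  R3 -= 2·R2 → [0,0,0,2]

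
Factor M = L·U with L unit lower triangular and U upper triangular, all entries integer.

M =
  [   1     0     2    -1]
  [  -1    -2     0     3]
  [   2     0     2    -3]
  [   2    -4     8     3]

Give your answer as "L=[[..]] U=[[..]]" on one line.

  row1 -= -1·row0 → [0,-2,2,2]
  row2 -= 2·row0 → [0,0,-2,-1]
  row3 -= 2·row0 → [0,-4,4,5]
  row2 -= 0·row1 → [0,0,-2,-1]
  row3 -= 2·row1 → [0,0,0,1]
  row3 -= 0·row2 → [0,0,0,1]

L=[[1,0,0,0],[-1,1,0,0],[2,0,1,0],[2,2,0,1]] U=[[1,0,2,-1],[0,-2,2,2],[0,0,-2,-1],[0,0,0,1]]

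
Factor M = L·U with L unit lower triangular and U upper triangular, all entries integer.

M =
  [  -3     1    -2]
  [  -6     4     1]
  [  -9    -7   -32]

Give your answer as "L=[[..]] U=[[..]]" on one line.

L=[[1,0,0],[2,1,0],[3,-5,1]] U=[[-3,1,-2],[0,2,5],[0,0,-1]]

  R1 -= 2·R0 → [0,2,5]
  R2 -= 3·R0 → [0,-10,-26]
  R2 -= -5·R1 → [0,0,-1]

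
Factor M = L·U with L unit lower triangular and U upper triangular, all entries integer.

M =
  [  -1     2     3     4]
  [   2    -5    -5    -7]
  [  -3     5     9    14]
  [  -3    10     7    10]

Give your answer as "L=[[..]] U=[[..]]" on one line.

L=[[1,0,0,0],[-2,1,0,0],[3,1,1,0],[3,-4,-2,1]] U=[[-1,2,3,4],[0,-1,1,1],[0,0,-1,1],[0,0,0,4]]

  row1 -= -2·row0 → [0,-1,1,1]
  row2 -= 3·row0 → [0,-1,0,2]
  row3 -= 3·row0 → [0,4,-2,-2]
  row2 -= 1·row1 → [0,0,-1,1]
  row3 -= -4·row1 → [0,0,2,2]
  row3 -= -2·row2 → [0,0,0,4]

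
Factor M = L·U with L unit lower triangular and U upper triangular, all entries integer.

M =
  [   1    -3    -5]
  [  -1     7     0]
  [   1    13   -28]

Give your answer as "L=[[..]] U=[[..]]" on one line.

L=[[1,0,0],[-1,1,0],[1,4,1]] U=[[1,-3,-5],[0,4,-5],[0,0,-3]]

  row1 -= -1·row0 → [0,4,-5]
  row2 -= 1·row0 → [0,16,-23]
  row2 -= 4·row1 → [0,0,-3]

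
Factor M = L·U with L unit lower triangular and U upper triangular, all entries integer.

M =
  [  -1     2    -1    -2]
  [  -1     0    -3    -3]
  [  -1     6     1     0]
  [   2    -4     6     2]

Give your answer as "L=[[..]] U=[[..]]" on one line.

L=[[1,0,0,0],[1,1,0,0],[1,-2,1,0],[-2,0,-2,1]] U=[[-1,2,-1,-2],[0,-2,-2,-1],[0,0,-2,0],[0,0,0,-2]]

  R1 -= 1·R0 → [0,-2,-2,-1]
  R2 -= 1·R0 → [0,4,2,2]
  R3 -= -2·R0 → [0,0,4,-2]
  R2 -= -2·R1 → [0,0,-2,0]
  R3 -= 0·R1 → [0,0,4,-2]
  R3 -= -2·R2 → [0,0,0,-2]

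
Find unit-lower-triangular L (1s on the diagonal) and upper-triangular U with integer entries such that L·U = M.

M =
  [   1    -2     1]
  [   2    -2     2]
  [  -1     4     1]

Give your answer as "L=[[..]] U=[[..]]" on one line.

  r1 -= 2·r0 → [0,2,0]
  r2 -= -1·r0 → [0,2,2]
  r2 -= 1·r1 → [0,0,2]

L=[[1,0,0],[2,1,0],[-1,1,1]] U=[[1,-2,1],[0,2,0],[0,0,2]]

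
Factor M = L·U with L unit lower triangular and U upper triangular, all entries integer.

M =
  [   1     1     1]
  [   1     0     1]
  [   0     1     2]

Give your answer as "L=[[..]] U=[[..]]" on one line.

  r1 -= 1·r0 → [0,-1,0]
  r2 -= 0·r0 → [0,1,2]
  r2 -= -1·r1 → [0,0,2]

L=[[1,0,0],[1,1,0],[0,-1,1]] U=[[1,1,1],[0,-1,0],[0,0,2]]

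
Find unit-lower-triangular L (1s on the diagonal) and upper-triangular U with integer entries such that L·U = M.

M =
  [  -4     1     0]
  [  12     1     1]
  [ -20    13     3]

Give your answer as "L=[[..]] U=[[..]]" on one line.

  row1 -= -3·row0 → [0,4,1]
  row2 -= 5·row0 → [0,8,3]
  row2 -= 2·row1 → [0,0,1]

L=[[1,0,0],[-3,1,0],[5,2,1]] U=[[-4,1,0],[0,4,1],[0,0,1]]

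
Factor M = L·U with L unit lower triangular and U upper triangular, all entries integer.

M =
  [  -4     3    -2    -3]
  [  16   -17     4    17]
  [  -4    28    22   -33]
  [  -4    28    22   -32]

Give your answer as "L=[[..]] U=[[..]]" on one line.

L=[[1,0,0,0],[-4,1,0,0],[1,-5,1,0],[1,-5,1,1]] U=[[-4,3,-2,-3],[0,-5,-4,5],[0,0,4,-5],[0,0,0,1]]

  r1 -= -4·r0 → [0,-5,-4,5]
  r2 -= 1·r0 → [0,25,24,-30]
  r3 -= 1·r0 → [0,25,24,-29]
  r2 -= -5·r1 → [0,0,4,-5]
  r3 -= -5·r1 → [0,0,4,-4]
  r3 -= 1·r2 → [0,0,0,1]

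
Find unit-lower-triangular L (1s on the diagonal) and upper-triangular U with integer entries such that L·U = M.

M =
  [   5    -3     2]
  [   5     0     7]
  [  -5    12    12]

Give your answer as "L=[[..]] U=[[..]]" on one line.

  row1 -= 1·row0 → [0,3,5]
  row2 -= -1·row0 → [0,9,14]
  row2 -= 3·row1 → [0,0,-1]

L=[[1,0,0],[1,1,0],[-1,3,1]] U=[[5,-3,2],[0,3,5],[0,0,-1]]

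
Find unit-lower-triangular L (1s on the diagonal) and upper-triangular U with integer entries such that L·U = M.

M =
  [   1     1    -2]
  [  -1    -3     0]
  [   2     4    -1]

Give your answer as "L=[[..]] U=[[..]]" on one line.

L=[[1,0,0],[-1,1,0],[2,-1,1]] U=[[1,1,-2],[0,-2,-2],[0,0,1]]

  row1 -= -1·row0 → [0,-2,-2]
  row2 -= 2·row0 → [0,2,3]
  row2 -= -1·row1 → [0,0,1]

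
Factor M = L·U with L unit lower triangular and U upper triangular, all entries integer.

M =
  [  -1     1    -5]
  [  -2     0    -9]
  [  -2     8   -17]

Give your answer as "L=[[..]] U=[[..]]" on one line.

L=[[1,0,0],[2,1,0],[2,-3,1]] U=[[-1,1,-5],[0,-2,1],[0,0,-4]]

  row1 -= 2·row0 → [0,-2,1]
  row2 -= 2·row0 → [0,6,-7]
  row2 -= -3·row1 → [0,0,-4]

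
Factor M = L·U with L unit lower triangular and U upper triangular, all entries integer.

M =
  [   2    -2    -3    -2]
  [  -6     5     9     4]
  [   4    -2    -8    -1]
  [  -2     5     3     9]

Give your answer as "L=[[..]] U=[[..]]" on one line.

L=[[1,0,0,0],[-3,1,0,0],[2,-2,1,0],[-1,-3,0,1]] U=[[2,-2,-3,-2],[0,-1,0,-2],[0,0,-2,-1],[0,0,0,1]]

  R1 -= -3·R0 → [0,-1,0,-2]
  R2 -= 2·R0 → [0,2,-2,3]
  R3 -= -1·R0 → [0,3,0,7]
  R2 -= -2·R1 → [0,0,-2,-1]
  R3 -= -3·R1 → [0,0,0,1]
  R3 -= 0·R2 → [0,0,0,1]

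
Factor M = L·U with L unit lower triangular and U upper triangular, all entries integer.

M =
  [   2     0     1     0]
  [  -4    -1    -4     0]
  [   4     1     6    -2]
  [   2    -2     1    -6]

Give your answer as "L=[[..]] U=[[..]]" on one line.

L=[[1,0,0,0],[-2,1,0,0],[2,-1,1,0],[1,2,2,1]] U=[[2,0,1,0],[0,-1,-2,0],[0,0,2,-2],[0,0,0,-2]]

  R1 -= -2·R0 → [0,-1,-2,0]
  R2 -= 2·R0 → [0,1,4,-2]
  R3 -= 1·R0 → [0,-2,0,-6]
  R2 -= -1·R1 → [0,0,2,-2]
  R3 -= 2·R1 → [0,0,4,-6]
  R3 -= 2·R2 → [0,0,0,-2]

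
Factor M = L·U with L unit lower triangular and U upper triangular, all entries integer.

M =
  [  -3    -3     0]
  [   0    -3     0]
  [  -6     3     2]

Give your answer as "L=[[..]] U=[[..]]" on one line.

L=[[1,0,0],[0,1,0],[2,-3,1]] U=[[-3,-3,0],[0,-3,0],[0,0,2]]

  R1 -= 0·R0 → [0,-3,0]
  R2 -= 2·R0 → [0,9,2]
  R2 -= -3·R1 → [0,0,2]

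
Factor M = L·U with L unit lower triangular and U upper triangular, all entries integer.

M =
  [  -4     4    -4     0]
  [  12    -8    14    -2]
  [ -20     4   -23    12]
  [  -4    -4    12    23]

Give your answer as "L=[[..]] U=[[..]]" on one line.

L=[[1,0,0,0],[-3,1,0,0],[5,-4,1,0],[1,-2,4,1]] U=[[-4,4,-4,0],[0,4,2,-2],[0,0,5,4],[0,0,0,3]]

  r1 -= -3·r0 → [0,4,2,-2]
  r2 -= 5·r0 → [0,-16,-3,12]
  r3 -= 1·r0 → [0,-8,16,23]
  r2 -= -4·r1 → [0,0,5,4]
  r3 -= -2·r1 → [0,0,20,19]
  r3 -= 4·r2 → [0,0,0,3]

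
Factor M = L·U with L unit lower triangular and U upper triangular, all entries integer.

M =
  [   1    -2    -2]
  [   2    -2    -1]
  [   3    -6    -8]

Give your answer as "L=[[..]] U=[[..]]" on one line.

  r1 -= 2·r0 → [0,2,3]
  r2 -= 3·r0 → [0,0,-2]
  r2 -= 0·r1 → [0,0,-2]

L=[[1,0,0],[2,1,0],[3,0,1]] U=[[1,-2,-2],[0,2,3],[0,0,-2]]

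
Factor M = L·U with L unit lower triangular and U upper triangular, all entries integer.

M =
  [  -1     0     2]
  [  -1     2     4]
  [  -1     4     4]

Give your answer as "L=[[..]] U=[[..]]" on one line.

L=[[1,0,0],[1,1,0],[1,2,1]] U=[[-1,0,2],[0,2,2],[0,0,-2]]

  r1 -= 1·r0 → [0,2,2]
  r2 -= 1·r0 → [0,4,2]
  r2 -= 2·r1 → [0,0,-2]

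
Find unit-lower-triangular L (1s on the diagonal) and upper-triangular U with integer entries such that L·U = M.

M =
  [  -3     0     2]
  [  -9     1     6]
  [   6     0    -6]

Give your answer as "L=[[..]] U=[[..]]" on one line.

L=[[1,0,0],[3,1,0],[-2,0,1]] U=[[-3,0,2],[0,1,0],[0,0,-2]]

  row1 -= 3·row0 → [0,1,0]
  row2 -= -2·row0 → [0,0,-2]
  row2 -= 0·row1 → [0,0,-2]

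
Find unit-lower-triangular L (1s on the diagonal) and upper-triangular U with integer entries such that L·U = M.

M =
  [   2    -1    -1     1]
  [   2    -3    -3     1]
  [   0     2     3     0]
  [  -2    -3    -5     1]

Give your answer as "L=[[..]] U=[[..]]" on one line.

  R1 -= 1·R0 → [0,-2,-2,0]
  R2 -= 0·R0 → [0,2,3,0]
  R3 -= -1·R0 → [0,-4,-6,2]
  R2 -= -1·R1 → [0,0,1,0]
  R3 -= 2·R1 → [0,0,-2,2]
  R3 -= -2·R2 → [0,0,0,2]

L=[[1,0,0,0],[1,1,0,0],[0,-1,1,0],[-1,2,-2,1]] U=[[2,-1,-1,1],[0,-2,-2,0],[0,0,1,0],[0,0,0,2]]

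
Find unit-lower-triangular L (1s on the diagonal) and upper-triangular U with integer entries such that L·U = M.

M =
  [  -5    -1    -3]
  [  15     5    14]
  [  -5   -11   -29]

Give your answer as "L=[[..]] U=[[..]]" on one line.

  row1 -= -3·row0 → [0,2,5]
  row2 -= 1·row0 → [0,-10,-26]
  row2 -= -5·row1 → [0,0,-1]

L=[[1,0,0],[-3,1,0],[1,-5,1]] U=[[-5,-1,-3],[0,2,5],[0,0,-1]]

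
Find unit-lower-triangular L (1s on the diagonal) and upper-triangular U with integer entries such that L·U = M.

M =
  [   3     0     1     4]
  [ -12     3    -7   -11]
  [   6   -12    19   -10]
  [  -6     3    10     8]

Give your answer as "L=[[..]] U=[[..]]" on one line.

L=[[1,0,0,0],[-4,1,0,0],[2,-4,1,0],[-2,1,3,1]] U=[[3,0,1,4],[0,3,-3,5],[0,0,5,2],[0,0,0,5]]

  row1 -= -4·row0 → [0,3,-3,5]
  row2 -= 2·row0 → [0,-12,17,-18]
  row3 -= -2·row0 → [0,3,12,16]
  row2 -= -4·row1 → [0,0,5,2]
  row3 -= 1·row1 → [0,0,15,11]
  row3 -= 3·row2 → [0,0,0,5]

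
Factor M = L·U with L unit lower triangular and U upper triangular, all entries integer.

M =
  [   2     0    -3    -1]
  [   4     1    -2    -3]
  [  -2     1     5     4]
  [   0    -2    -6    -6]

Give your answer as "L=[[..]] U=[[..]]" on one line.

L=[[1,0,0,0],[2,1,0,0],[-1,1,1,0],[0,-2,-1,1]] U=[[2,0,-3,-1],[0,1,4,-1],[0,0,-2,4],[0,0,0,-4]]

  row1 -= 2·row0 → [0,1,4,-1]
  row2 -= -1·row0 → [0,1,2,3]
  row3 -= 0·row0 → [0,-2,-6,-6]
  row2 -= 1·row1 → [0,0,-2,4]
  row3 -= -2·row1 → [0,0,2,-8]
  row3 -= -1·row2 → [0,0,0,-4]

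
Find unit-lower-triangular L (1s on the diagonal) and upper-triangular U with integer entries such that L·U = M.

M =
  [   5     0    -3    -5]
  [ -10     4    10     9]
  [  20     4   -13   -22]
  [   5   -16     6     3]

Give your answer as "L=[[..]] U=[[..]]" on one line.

  row1 -= -2·row0 → [0,4,4,-1]
  row2 -= 4·row0 → [0,4,-1,-2]
  row3 -= 1·row0 → [0,-16,9,8]
  row2 -= 1·row1 → [0,0,-5,-1]
  row3 -= -4·row1 → [0,0,25,4]
  row3 -= -5·row2 → [0,0,0,-1]

L=[[1,0,0,0],[-2,1,0,0],[4,1,1,0],[1,-4,-5,1]] U=[[5,0,-3,-5],[0,4,4,-1],[0,0,-5,-1],[0,0,0,-1]]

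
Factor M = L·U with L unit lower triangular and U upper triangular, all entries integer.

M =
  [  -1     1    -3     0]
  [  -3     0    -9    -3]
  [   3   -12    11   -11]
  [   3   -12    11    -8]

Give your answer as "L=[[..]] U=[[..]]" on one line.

L=[[1,0,0,0],[3,1,0,0],[-3,3,1,0],[-3,3,1,1]] U=[[-1,1,-3,0],[0,-3,0,-3],[0,0,2,-2],[0,0,0,3]]

  r1 -= 3·r0 → [0,-3,0,-3]
  r2 -= -3·r0 → [0,-9,2,-11]
  r3 -= -3·r0 → [0,-9,2,-8]
  r2 -= 3·r1 → [0,0,2,-2]
  r3 -= 3·r1 → [0,0,2,1]
  r3 -= 1·r2 → [0,0,0,3]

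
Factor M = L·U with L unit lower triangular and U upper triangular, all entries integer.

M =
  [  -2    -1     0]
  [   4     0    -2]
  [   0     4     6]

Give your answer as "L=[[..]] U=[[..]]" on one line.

  R1 -= -2·R0 → [0,-2,-2]
  R2 -= 0·R0 → [0,4,6]
  R2 -= -2·R1 → [0,0,2]

L=[[1,0,0],[-2,1,0],[0,-2,1]] U=[[-2,-1,0],[0,-2,-2],[0,0,2]]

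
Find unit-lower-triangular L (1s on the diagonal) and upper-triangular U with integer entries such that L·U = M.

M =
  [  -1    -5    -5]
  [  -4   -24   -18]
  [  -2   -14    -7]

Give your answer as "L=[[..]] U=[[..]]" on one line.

L=[[1,0,0],[4,1,0],[2,1,1]] U=[[-1,-5,-5],[0,-4,2],[0,0,1]]

  row1 -= 4·row0 → [0,-4,2]
  row2 -= 2·row0 → [0,-4,3]
  row2 -= 1·row1 → [0,0,1]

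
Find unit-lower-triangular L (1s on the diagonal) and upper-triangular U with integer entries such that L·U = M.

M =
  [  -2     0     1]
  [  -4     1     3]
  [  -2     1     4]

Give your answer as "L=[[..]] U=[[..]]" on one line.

  r1 -= 2·r0 → [0,1,1]
  r2 -= 1·r0 → [0,1,3]
  r2 -= 1·r1 → [0,0,2]

L=[[1,0,0],[2,1,0],[1,1,1]] U=[[-2,0,1],[0,1,1],[0,0,2]]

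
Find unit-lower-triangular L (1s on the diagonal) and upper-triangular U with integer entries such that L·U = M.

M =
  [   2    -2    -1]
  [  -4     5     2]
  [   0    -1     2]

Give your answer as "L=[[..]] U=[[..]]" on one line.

L=[[1,0,0],[-2,1,0],[0,-1,1]] U=[[2,-2,-1],[0,1,0],[0,0,2]]

  r1 -= -2·r0 → [0,1,0]
  r2 -= 0·r0 → [0,-1,2]
  r2 -= -1·r1 → [0,0,2]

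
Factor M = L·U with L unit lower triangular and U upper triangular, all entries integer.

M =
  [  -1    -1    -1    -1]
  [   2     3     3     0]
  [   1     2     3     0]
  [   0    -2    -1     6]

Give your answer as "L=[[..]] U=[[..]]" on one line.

  R1 -= -2·R0 → [0,1,1,-2]
  R2 -= -1·R0 → [0,1,2,-1]
  R3 -= 0·R0 → [0,-2,-1,6]
  R2 -= 1·R1 → [0,0,1,1]
  R3 -= -2·R1 → [0,0,1,2]
  R3 -= 1·R2 → [0,0,0,1]

L=[[1,0,0,0],[-2,1,0,0],[-1,1,1,0],[0,-2,1,1]] U=[[-1,-1,-1,-1],[0,1,1,-2],[0,0,1,1],[0,0,0,1]]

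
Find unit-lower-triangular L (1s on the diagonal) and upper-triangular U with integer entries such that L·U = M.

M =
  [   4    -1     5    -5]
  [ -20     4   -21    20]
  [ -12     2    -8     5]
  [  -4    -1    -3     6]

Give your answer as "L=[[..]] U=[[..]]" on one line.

  R1 -= -5·R0 → [0,-1,4,-5]
  R2 -= -3·R0 → [0,-1,7,-10]
  R3 -= -1·R0 → [0,-2,2,1]
  R2 -= 1·R1 → [0,0,3,-5]
  R3 -= 2·R1 → [0,0,-6,11]
  R3 -= -2·R2 → [0,0,0,1]

L=[[1,0,0,0],[-5,1,0,0],[-3,1,1,0],[-1,2,-2,1]] U=[[4,-1,5,-5],[0,-1,4,-5],[0,0,3,-5],[0,0,0,1]]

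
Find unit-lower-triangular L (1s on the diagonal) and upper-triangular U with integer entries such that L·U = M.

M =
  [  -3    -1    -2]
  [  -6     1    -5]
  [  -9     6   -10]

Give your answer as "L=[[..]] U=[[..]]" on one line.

L=[[1,0,0],[2,1,0],[3,3,1]] U=[[-3,-1,-2],[0,3,-1],[0,0,-1]]

  R1 -= 2·R0 → [0,3,-1]
  R2 -= 3·R0 → [0,9,-4]
  R2 -= 3·R1 → [0,0,-1]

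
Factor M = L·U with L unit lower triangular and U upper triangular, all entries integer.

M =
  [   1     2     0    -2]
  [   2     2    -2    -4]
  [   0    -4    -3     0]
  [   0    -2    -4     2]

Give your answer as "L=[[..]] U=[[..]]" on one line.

L=[[1,0,0,0],[2,1,0,0],[0,2,1,0],[0,1,-2,1]] U=[[1,2,0,-2],[0,-2,-2,0],[0,0,1,0],[0,0,0,2]]

  row1 -= 2·row0 → [0,-2,-2,0]
  row2 -= 0·row0 → [0,-4,-3,0]
  row3 -= 0·row0 → [0,-2,-4,2]
  row2 -= 2·row1 → [0,0,1,0]
  row3 -= 1·row1 → [0,0,-2,2]
  row3 -= -2·row2 → [0,0,0,2]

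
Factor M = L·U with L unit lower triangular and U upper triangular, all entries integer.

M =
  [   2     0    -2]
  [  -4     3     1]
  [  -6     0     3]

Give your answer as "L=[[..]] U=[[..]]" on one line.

  r1 -= -2·r0 → [0,3,-3]
  r2 -= -3·r0 → [0,0,-3]
  r2 -= 0·r1 → [0,0,-3]

L=[[1,0,0],[-2,1,0],[-3,0,1]] U=[[2,0,-2],[0,3,-3],[0,0,-3]]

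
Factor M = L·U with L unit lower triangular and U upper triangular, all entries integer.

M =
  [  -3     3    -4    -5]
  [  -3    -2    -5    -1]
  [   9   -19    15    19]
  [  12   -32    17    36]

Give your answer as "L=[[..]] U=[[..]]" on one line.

L=[[1,0,0,0],[1,1,0,0],[-3,2,1,0],[-4,4,1,1]] U=[[-3,3,-4,-5],[0,-5,-1,4],[0,0,5,-4],[0,0,0,4]]

  row1 -= 1·row0 → [0,-5,-1,4]
  row2 -= -3·row0 → [0,-10,3,4]
  row3 -= -4·row0 → [0,-20,1,16]
  row2 -= 2·row1 → [0,0,5,-4]
  row3 -= 4·row1 → [0,0,5,0]
  row3 -= 1·row2 → [0,0,0,4]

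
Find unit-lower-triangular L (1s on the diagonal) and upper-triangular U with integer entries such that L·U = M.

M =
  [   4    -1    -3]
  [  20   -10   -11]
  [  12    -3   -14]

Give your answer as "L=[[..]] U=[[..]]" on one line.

L=[[1,0,0],[5,1,0],[3,0,1]] U=[[4,-1,-3],[0,-5,4],[0,0,-5]]

  r1 -= 5·r0 → [0,-5,4]
  r2 -= 3·r0 → [0,0,-5]
  r2 -= 0·r1 → [0,0,-5]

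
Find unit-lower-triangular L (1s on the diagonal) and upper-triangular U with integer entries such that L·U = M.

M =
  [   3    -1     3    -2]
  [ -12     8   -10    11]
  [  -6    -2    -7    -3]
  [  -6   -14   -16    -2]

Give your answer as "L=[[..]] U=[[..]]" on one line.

  r1 -= -4·r0 → [0,4,2,3]
  r2 -= -2·r0 → [0,-4,-1,-7]
  r3 -= -2·r0 → [0,-16,-10,-6]
  r2 -= -1·r1 → [0,0,1,-4]
  r3 -= -4·r1 → [0,0,-2,6]
  r3 -= -2·r2 → [0,0,0,-2]

L=[[1,0,0,0],[-4,1,0,0],[-2,-1,1,0],[-2,-4,-2,1]] U=[[3,-1,3,-2],[0,4,2,3],[0,0,1,-4],[0,0,0,-2]]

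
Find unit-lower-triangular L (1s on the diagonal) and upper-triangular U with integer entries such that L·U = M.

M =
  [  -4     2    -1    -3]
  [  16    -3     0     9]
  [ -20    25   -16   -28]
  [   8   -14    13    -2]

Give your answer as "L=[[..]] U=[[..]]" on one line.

L=[[1,0,0,0],[-4,1,0,0],[5,3,1,0],[-2,-2,3,1]] U=[[-4,2,-1,-3],[0,5,-4,-3],[0,0,1,-4],[0,0,0,-2]]

  R1 -= -4·R0 → [0,5,-4,-3]
  R2 -= 5·R0 → [0,15,-11,-13]
  R3 -= -2·R0 → [0,-10,11,-8]
  R2 -= 3·R1 → [0,0,1,-4]
  R3 -= -2·R1 → [0,0,3,-14]
  R3 -= 3·R2 → [0,0,0,-2]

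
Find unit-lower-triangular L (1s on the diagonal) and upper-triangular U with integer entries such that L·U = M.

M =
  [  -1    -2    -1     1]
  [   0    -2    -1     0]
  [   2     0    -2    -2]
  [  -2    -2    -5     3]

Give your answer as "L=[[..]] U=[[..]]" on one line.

L=[[1,0,0,0],[0,1,0,0],[-2,2,1,0],[2,-1,2,1]] U=[[-1,-2,-1,1],[0,-2,-1,0],[0,0,-2,0],[0,0,0,1]]

  r1 -= 0·r0 → [0,-2,-1,0]
  r2 -= -2·r0 → [0,-4,-4,0]
  r3 -= 2·r0 → [0,2,-3,1]
  r2 -= 2·r1 → [0,0,-2,0]
  r3 -= -1·r1 → [0,0,-4,1]
  r3 -= 2·r2 → [0,0,0,1]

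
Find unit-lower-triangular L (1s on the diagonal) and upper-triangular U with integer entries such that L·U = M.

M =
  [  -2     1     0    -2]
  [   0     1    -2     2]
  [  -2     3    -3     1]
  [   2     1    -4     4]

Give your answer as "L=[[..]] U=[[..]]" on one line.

L=[[1,0,0,0],[0,1,0,0],[1,2,1,0],[-1,2,0,1]] U=[[-2,1,0,-2],[0,1,-2,2],[0,0,1,-1],[0,0,0,-2]]

  R1 -= 0·R0 → [0,1,-2,2]
  R2 -= 1·R0 → [0,2,-3,3]
  R3 -= -1·R0 → [0,2,-4,2]
  R2 -= 2·R1 → [0,0,1,-1]
  R3 -= 2·R1 → [0,0,0,-2]
  R3 -= 0·R2 → [0,0,0,-2]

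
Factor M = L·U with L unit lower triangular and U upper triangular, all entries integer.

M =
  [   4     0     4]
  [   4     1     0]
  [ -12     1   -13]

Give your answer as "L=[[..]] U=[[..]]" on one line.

L=[[1,0,0],[1,1,0],[-3,1,1]] U=[[4,0,4],[0,1,-4],[0,0,3]]

  row1 -= 1·row0 → [0,1,-4]
  row2 -= -3·row0 → [0,1,-1]
  row2 -= 1·row1 → [0,0,3]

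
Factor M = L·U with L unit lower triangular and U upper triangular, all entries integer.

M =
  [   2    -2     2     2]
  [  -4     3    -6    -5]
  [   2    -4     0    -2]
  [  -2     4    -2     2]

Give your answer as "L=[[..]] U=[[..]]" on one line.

  row1 -= -2·row0 → [0,-1,-2,-1]
  row2 -= 1·row0 → [0,-2,-2,-4]
  row3 -= -1·row0 → [0,2,0,4]
  row2 -= 2·row1 → [0,0,2,-2]
  row3 -= -2·row1 → [0,0,-4,2]
  row3 -= -2·row2 → [0,0,0,-2]

L=[[1,0,0,0],[-2,1,0,0],[1,2,1,0],[-1,-2,-2,1]] U=[[2,-2,2,2],[0,-1,-2,-1],[0,0,2,-2],[0,0,0,-2]]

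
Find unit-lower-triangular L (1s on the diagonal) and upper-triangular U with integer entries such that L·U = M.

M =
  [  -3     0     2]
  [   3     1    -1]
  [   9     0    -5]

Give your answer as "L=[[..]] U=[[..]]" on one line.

L=[[1,0,0],[-1,1,0],[-3,0,1]] U=[[-3,0,2],[0,1,1],[0,0,1]]

  r1 -= -1·r0 → [0,1,1]
  r2 -= -3·r0 → [0,0,1]
  r2 -= 0·r1 → [0,0,1]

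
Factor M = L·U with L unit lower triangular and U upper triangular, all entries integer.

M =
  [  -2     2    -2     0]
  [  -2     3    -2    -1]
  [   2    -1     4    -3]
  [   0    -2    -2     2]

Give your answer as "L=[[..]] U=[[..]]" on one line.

  row1 -= 1·row0 → [0,1,0,-1]
  row2 -= -1·row0 → [0,1,2,-3]
  row3 -= 0·row0 → [0,-2,-2,2]
  row2 -= 1·row1 → [0,0,2,-2]
  row3 -= -2·row1 → [0,0,-2,0]
  row3 -= -1·row2 → [0,0,0,-2]

L=[[1,0,0,0],[1,1,0,0],[-1,1,1,0],[0,-2,-1,1]] U=[[-2,2,-2,0],[0,1,0,-1],[0,0,2,-2],[0,0,0,-2]]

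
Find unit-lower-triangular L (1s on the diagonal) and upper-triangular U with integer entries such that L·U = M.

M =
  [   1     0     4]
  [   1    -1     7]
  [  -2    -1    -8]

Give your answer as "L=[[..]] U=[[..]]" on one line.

  row1 -= 1·row0 → [0,-1,3]
  row2 -= -2·row0 → [0,-1,0]
  row2 -= 1·row1 → [0,0,-3]

L=[[1,0,0],[1,1,0],[-2,1,1]] U=[[1,0,4],[0,-1,3],[0,0,-3]]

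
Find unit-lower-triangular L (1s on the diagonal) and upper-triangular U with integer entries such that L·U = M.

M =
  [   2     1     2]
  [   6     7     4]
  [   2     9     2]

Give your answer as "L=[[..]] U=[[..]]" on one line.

L=[[1,0,0],[3,1,0],[1,2,1]] U=[[2,1,2],[0,4,-2],[0,0,4]]

  R1 -= 3·R0 → [0,4,-2]
  R2 -= 1·R0 → [0,8,0]
  R2 -= 2·R1 → [0,0,4]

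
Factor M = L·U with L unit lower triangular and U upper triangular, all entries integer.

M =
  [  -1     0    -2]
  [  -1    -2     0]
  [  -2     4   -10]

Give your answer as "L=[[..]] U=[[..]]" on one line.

L=[[1,0,0],[1,1,0],[2,-2,1]] U=[[-1,0,-2],[0,-2,2],[0,0,-2]]

  r1 -= 1·r0 → [0,-2,2]
  r2 -= 2·r0 → [0,4,-6]
  r2 -= -2·r1 → [0,0,-2]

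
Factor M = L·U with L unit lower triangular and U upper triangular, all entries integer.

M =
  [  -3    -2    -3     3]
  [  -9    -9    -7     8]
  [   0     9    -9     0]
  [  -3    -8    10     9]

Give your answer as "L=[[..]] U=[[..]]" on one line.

  R1 -= 3·R0 → [0,-3,2,-1]
  R2 -= 0·R0 → [0,9,-9,0]
  R3 -= 1·R0 → [0,-6,13,6]
  R2 -= -3·R1 → [0,0,-3,-3]
  R3 -= 2·R1 → [0,0,9,8]
  R3 -= -3·R2 → [0,0,0,-1]

L=[[1,0,0,0],[3,1,0,0],[0,-3,1,0],[1,2,-3,1]] U=[[-3,-2,-3,3],[0,-3,2,-1],[0,0,-3,-3],[0,0,0,-1]]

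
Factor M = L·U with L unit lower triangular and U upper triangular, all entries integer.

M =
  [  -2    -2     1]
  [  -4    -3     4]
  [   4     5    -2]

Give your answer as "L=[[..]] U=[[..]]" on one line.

  R1 -= 2·R0 → [0,1,2]
  R2 -= -2·R0 → [0,1,0]
  R2 -= 1·R1 → [0,0,-2]

L=[[1,0,0],[2,1,0],[-2,1,1]] U=[[-2,-2,1],[0,1,2],[0,0,-2]]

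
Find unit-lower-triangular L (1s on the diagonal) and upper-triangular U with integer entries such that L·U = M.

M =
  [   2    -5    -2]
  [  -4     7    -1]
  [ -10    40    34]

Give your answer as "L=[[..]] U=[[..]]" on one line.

  r1 -= -2·r0 → [0,-3,-5]
  r2 -= -5·r0 → [0,15,24]
  r2 -= -5·r1 → [0,0,-1]

L=[[1,0,0],[-2,1,0],[-5,-5,1]] U=[[2,-5,-2],[0,-3,-5],[0,0,-1]]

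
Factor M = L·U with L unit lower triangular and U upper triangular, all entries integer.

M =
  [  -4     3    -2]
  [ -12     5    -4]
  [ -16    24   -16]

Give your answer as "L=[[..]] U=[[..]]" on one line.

  R1 -= 3·R0 → [0,-4,2]
  R2 -= 4·R0 → [0,12,-8]
  R2 -= -3·R1 → [0,0,-2]

L=[[1,0,0],[3,1,0],[4,-3,1]] U=[[-4,3,-2],[0,-4,2],[0,0,-2]]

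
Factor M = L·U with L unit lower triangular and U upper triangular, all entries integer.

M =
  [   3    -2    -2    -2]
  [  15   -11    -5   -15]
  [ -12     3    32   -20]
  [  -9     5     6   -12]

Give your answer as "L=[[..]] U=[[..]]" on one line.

  r1 -= 5·r0 → [0,-1,5,-5]
  r2 -= -4·r0 → [0,-5,24,-28]
  r3 -= -3·r0 → [0,-1,0,-18]
  r2 -= 5·r1 → [0,0,-1,-3]
  r3 -= 1·r1 → [0,0,-5,-13]
  r3 -= 5·r2 → [0,0,0,2]

L=[[1,0,0,0],[5,1,0,0],[-4,5,1,0],[-3,1,5,1]] U=[[3,-2,-2,-2],[0,-1,5,-5],[0,0,-1,-3],[0,0,0,2]]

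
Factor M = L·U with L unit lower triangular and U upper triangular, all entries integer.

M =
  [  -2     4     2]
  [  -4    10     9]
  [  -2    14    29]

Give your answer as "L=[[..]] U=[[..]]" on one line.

  row1 -= 2·row0 → [0,2,5]
  row2 -= 1·row0 → [0,10,27]
  row2 -= 5·row1 → [0,0,2]

L=[[1,0,0],[2,1,0],[1,5,1]] U=[[-2,4,2],[0,2,5],[0,0,2]]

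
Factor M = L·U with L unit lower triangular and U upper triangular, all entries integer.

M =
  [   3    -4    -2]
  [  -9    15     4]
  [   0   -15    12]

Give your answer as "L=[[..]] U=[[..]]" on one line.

  row1 -= -3·row0 → [0,3,-2]
  row2 -= 0·row0 → [0,-15,12]
  row2 -= -5·row1 → [0,0,2]

L=[[1,0,0],[-3,1,0],[0,-5,1]] U=[[3,-4,-2],[0,3,-2],[0,0,2]]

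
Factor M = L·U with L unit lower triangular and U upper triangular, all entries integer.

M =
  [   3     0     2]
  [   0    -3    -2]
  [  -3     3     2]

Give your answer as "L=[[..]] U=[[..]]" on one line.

L=[[1,0,0],[0,1,0],[-1,-1,1]] U=[[3,0,2],[0,-3,-2],[0,0,2]]

  r1 -= 0·r0 → [0,-3,-2]
  r2 -= -1·r0 → [0,3,4]
  r2 -= -1·r1 → [0,0,2]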